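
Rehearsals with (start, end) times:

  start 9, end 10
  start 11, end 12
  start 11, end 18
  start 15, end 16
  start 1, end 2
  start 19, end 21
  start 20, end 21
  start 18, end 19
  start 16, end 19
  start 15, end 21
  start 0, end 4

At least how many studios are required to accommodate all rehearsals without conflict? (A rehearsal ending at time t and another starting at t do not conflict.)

The answer is the maximum number of intervals overlapping at any instant.
Events (time:±→running): 0:+→1 1:+→2 2:-→1 4:-→0 9:+→1 10:-→0 11:+→1 11:+→2 12:-→1 15:+→2 15:+→3 … peak 3.

3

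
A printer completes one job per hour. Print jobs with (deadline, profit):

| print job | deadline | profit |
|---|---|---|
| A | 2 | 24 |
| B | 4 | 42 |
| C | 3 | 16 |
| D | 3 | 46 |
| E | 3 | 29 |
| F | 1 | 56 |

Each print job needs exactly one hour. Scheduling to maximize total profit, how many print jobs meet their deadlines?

4

Take jobs in profit order; each goes to the latest open slot no later than its deadline.
By profit: F(d1,56), D(d3,46), B(d4,42), E(d3,29), A(d2,24), C(d3,16)
F→slot 1; D→slot 3; B→slot 4; E→slot 2; A skipped; C skipped.
4 of 6 scheduled.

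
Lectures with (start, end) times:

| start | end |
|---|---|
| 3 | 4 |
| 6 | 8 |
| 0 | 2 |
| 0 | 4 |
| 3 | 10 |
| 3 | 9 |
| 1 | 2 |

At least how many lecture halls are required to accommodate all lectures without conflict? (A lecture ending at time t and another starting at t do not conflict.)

The answer is the maximum number of intervals overlapping at any instant.
Events (time:±→running): 0:+→1 0:+→2 1:+→3 2:-→2 2:-→1 3:+→2 3:+→3 3:+→4 … peak 4.

4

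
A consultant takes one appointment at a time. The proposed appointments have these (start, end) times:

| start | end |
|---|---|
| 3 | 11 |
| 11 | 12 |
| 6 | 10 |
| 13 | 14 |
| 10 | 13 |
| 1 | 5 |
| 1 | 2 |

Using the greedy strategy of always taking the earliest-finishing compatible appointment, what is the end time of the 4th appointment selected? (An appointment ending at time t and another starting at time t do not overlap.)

Order by finish time; keep every interval that doesn't clash with the previous kept one.
Sorted by end: (1,2)  (1,5)  (6,10)  (3,11)  (11,12)  (10,13)  (13,14)
take (1,2); take (6,10); take (11,12); take (13,14).
Selected: (1,2) (6,10) (11,12) (13,14)

14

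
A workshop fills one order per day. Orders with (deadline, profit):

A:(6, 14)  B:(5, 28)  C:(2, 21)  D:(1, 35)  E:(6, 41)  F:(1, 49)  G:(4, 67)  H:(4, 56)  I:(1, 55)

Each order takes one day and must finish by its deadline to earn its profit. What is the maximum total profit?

268

Sort by profit descending; place each in the latest free slot ≤ its deadline.
Profit order: G=67 H=56 I=55 F=49 E=41 D=35 B=28 C=21 A=14
Assign: G→slot 4, H→slot 3, I→slot 1, F skipped, E→slot 6, D skipped, B→slot 5, C→slot 2, A skipped.
Slots: [1:I] [2:C] [3:H] [4:G] [5:B] [6:E]
Profit = 55 + 21 + 56 + 67 + 28 + 41 = 268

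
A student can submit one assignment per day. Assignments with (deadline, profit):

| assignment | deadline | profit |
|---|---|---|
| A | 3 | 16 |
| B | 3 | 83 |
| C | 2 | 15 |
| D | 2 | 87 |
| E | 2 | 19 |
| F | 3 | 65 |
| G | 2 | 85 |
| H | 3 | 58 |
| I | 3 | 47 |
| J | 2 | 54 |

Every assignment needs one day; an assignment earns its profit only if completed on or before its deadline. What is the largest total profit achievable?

Profit order: D=87 G=85 B=83 F=65 H=58 J=54 I=47 E=19 A=16 C=15
Assign: D→slot 2, G→slot 1, B→slot 3, F skipped, H skipped, J skipped, I skipped, E skipped, A skipped, C skipped.
Slots: [1:G] [2:D] [3:B]
Profit = 85 + 87 + 83 = 255

255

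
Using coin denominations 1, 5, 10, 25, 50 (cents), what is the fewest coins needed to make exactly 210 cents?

210 = 4×50 + 1×10
Total coins = 4 + 1 = 5

5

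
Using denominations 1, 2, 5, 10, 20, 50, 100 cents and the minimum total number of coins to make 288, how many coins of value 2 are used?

1

288 = 2×100 + 1×50 + 1×20 + 1×10 + 1×5 + 1×2 + 1×1
Count of 2: 1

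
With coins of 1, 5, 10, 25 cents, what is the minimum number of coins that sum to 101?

5

101 − 4×25→1 − 1×1→0
Total coins = 4 + 1 = 5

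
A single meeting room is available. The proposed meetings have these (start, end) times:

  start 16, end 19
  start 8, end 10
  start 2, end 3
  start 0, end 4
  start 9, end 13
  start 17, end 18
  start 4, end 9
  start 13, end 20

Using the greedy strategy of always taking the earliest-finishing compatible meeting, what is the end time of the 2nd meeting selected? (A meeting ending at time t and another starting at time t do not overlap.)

Order by finish time; keep every interval that doesn't clash with the previous kept one.
By end time: (2,3), (0,4), (4,9), (8,10), (9,13), (17,18), (16,19), (13,20).
Pick (2,3); next start ≥ 3 → (4,9); next start ≥ 9 → (9,13); next start ≥ 13 → (17,18).
Selected: (2,3) (4,9) (9,13) (17,18)

9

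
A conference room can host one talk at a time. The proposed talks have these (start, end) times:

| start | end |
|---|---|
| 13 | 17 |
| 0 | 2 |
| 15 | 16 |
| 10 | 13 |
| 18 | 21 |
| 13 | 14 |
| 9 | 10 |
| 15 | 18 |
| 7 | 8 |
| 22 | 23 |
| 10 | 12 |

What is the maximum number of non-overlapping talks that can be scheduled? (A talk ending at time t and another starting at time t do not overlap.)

8

Order by finish time; keep every interval that doesn't clash with the previous kept one.
By end time: (0,2), (7,8), (9,10), (10,12), (10,13), (13,14), (15,16), (13,17), (15,18), (18,21), (22,23).
Pick (0,2); next start ≥ 2 → (7,8); next start ≥ 8 → (9,10); next start ≥ 10 → (10,12); next start ≥ 12 → (13,14); next start ≥ 14 → (15,16); next start ≥ 16 → (18,21); next start ≥ 21 → (22,23).
Selected 8 talks.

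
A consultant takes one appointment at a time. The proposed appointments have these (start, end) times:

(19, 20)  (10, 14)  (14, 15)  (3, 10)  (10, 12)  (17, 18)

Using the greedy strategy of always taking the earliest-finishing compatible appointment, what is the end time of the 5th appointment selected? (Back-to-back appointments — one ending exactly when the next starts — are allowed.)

20

By end time: (3,10), (10,12), (10,14), (14,15), (17,18), (19,20).
Pick (3,10); next start ≥ 10 → (10,12); next start ≥ 12 → (14,15); next start ≥ 15 → (17,18); next start ≥ 18 → (19,20).
Selected: (3,10) (10,12) (14,15) (17,18) (19,20)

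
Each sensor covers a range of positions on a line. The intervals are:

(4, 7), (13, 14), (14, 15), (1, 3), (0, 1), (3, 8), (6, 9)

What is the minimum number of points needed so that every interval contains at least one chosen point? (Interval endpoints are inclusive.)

By right end: [0,1]  [1,3]  [4,7]  [3,8]  [6,9]  [13,14]  [14,15]
[0,1] uncovered → point at 1; [4,7] uncovered → point at 7; [13,14] uncovered → point at 14.
Points: 1, 7, 14 (3 total).

3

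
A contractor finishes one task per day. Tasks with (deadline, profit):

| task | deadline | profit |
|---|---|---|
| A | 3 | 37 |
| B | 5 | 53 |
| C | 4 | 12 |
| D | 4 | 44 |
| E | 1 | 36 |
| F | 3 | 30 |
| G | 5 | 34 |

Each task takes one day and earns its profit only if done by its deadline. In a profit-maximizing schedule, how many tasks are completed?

5

Sort by profit descending; place each in the latest free slot ≤ its deadline.
Profit order: B=53 D=44 A=37 E=36 G=34 F=30 C=12
Assign: B→slot 5, D→slot 4, A→slot 3, E→slot 1, G→slot 2, F skipped, C skipped.
Slots: [1:E] [2:G] [3:A] [4:D] [5:B]
5 of 7 scheduled.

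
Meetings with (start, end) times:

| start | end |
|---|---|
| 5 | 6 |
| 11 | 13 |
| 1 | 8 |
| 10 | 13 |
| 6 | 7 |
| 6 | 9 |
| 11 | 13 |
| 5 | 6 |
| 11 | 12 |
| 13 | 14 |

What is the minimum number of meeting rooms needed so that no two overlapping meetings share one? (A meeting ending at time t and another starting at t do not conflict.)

Count concurrent intervals with a sweep; the peak is the room count.
Events (time:±→running): 1:+→1 5:+→2 5:+→3 6:-→2 6:-→1 6:+→2 6:+→3 7:-→2 8:-→1 9:-→0 10:+→1 11:+→2 11:+→3 11:+→4 … peak 4.

4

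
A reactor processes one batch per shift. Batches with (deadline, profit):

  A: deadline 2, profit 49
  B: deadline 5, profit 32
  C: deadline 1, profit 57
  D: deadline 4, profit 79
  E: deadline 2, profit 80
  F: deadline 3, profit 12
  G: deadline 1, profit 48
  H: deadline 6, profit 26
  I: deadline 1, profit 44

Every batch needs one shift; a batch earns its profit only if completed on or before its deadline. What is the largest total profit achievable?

By profit: E(d2,80), D(d4,79), C(d1,57), A(d2,49), G(d1,48), I(d1,44), B(d5,32), H(d6,26), F(d3,12)
E→slot 2; D→slot 4; C→slot 1; A skipped; G skipped; I skipped; B→slot 5; H→slot 6; F→slot 3.
Profit = 57 + 80 + 12 + 79 + 32 + 26 = 286

286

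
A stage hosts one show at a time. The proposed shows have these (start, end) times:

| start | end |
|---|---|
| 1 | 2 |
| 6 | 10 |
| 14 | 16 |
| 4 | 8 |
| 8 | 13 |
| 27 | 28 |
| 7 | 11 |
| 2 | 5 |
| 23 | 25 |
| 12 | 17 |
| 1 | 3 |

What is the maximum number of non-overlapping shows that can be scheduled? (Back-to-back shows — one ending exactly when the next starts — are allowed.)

6

Sort by end time and greedily take each interval whose start is ≥ the last chosen end.
By end time: (1,2), (1,3), (2,5), (4,8), (6,10), (7,11), (8,13), (14,16), (12,17), (23,25), (27,28).
Pick (1,2); next start ≥ 2 → (2,5); next start ≥ 5 → (6,10); next start ≥ 10 → (14,16); next start ≥ 16 → (23,25); next start ≥ 25 → (27,28).
Selected 6 shows.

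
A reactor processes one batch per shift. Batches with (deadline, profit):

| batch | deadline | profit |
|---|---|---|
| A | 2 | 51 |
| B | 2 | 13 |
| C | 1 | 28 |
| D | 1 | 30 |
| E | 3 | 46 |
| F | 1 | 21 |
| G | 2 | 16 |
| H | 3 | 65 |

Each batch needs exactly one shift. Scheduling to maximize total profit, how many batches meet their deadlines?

3

Take jobs in profit order; each goes to the latest open slot no later than its deadline.
By profit: H(d3,65), A(d2,51), E(d3,46), D(d1,30), C(d1,28), F(d1,21), G(d2,16), B(d2,13)
H→slot 3; A→slot 2; E→slot 1; D skipped; C skipped; F skipped; G skipped; B skipped.
3 of 8 scheduled.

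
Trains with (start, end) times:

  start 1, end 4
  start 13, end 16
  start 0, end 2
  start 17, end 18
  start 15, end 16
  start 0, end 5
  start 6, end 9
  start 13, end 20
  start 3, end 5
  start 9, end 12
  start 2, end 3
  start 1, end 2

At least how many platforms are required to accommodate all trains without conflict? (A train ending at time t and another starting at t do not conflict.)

4

Events (time:±→running): 0:+→1 0:+→2 1:+→3 1:+→4 … peak 4.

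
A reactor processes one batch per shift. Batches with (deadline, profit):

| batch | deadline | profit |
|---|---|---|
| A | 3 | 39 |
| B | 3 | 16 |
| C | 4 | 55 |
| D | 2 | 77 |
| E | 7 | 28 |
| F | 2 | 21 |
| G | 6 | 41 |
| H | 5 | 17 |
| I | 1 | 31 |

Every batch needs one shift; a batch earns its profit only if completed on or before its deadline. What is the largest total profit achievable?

Take jobs in profit order; each goes to the latest open slot no later than its deadline.
By profit: D(d2,77), C(d4,55), G(d6,41), A(d3,39), I(d1,31), E(d7,28), F(d2,21), H(d5,17), B(d3,16)
D→slot 2; C→slot 4; G→slot 6; A→slot 3; I→slot 1; E→slot 7; F skipped; H→slot 5; B skipped.
Profit = 31 + 77 + 39 + 55 + 17 + 41 + 28 = 288

288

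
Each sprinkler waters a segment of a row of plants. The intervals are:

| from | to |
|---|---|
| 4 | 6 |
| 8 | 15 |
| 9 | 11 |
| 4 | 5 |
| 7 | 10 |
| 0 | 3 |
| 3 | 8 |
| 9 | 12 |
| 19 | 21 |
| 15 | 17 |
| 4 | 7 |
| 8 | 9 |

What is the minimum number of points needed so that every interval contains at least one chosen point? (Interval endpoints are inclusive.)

5

Process intervals by earliest right end; each time one isn't hit yet, stab at its right endpoint.
By right end: [0,3]  [4,5]  [4,6]  [4,7]  [3,8]  [8,9]  [7,10]  [9,11]  [9,12]  [8,15]  [15,17]  [19,21]
[0,3] uncovered → point at 3; [4,5] uncovered → point at 5; [8,9] uncovered → point at 9; [15,17] uncovered → point at 17; [19,21] uncovered → point at 21.
Points: 3, 5, 9, 17, 21 (5 total).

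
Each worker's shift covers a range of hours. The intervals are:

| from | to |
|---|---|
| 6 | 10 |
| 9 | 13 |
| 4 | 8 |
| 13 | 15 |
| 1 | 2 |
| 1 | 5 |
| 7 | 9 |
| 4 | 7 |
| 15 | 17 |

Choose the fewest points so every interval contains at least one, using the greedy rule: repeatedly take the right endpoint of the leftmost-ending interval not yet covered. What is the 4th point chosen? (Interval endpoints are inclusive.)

Sorted: [1,2] [1,5] [4,7] [4,8] [7,9] [6,10] [9,13] [13,15] [15,17]
{[1,2],[1,5]} hit by 2; {[4,7],[4,8],[7,9],[6,10]} hit by 7; {[9,13],[13,15]} hit by 13; {[15,17]} hit by 17.
Points: 2, 7, 13, 17 (4 total).

17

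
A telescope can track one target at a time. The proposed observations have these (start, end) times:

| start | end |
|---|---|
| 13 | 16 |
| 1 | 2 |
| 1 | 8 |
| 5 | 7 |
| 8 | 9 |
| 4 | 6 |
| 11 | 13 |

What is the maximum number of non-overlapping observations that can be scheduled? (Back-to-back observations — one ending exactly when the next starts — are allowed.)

5

Order by finish time; keep every interval that doesn't clash with the previous kept one.
Sorted by end: (1,2)  (4,6)  (5,7)  (1,8)  (8,9)  (11,13)  (13,16)
take (1,2); take (4,6); skip (1,8); take (8,9); take (11,13); take (13,16).
Selected 5 observations.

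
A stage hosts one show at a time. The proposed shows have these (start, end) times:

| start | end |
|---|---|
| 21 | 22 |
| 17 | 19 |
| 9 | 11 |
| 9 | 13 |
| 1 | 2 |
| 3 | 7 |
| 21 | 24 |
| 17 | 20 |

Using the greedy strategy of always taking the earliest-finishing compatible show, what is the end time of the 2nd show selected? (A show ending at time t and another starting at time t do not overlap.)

By end time: (1,2), (3,7), (9,11), (9,13), (17,19), (17,20), (21,22), (21,24).
Pick (1,2); next start ≥ 2 → (3,7); next start ≥ 7 → (9,11); next start ≥ 11 → (17,19); next start ≥ 19 → (21,22).
Selected: (1,2) (3,7) (9,11) (17,19) (21,22)

7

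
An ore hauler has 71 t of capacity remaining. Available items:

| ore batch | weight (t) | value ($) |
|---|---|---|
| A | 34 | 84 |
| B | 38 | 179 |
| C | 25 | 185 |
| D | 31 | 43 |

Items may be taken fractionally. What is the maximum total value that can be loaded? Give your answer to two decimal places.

383.76

Sort by value per unit weight and fill in that order.
Ratios (sorted): C 7.40, B 4.71, A 2.47, D 1.39
take C (25 @ 185); take B (38 @ 179); take 8/34 of A → 19.76. Capacity used 71/71.
Total value = 383.76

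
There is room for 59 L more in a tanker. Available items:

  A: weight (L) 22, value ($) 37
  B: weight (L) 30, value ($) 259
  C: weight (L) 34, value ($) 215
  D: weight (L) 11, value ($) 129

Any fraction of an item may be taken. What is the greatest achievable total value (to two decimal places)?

501.82

Sort by value per unit weight and fill in that order.
Ratios (sorted): D 11.73, B 8.63, C 6.32, A 1.68
take D (11 @ 129); take B (30 @ 259); take 18/34 of C → 113.82. Capacity used 59/59.
Total value = 501.82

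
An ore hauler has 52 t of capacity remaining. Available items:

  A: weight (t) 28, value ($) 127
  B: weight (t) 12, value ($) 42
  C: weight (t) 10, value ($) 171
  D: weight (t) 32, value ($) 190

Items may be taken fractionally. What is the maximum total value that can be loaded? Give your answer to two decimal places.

Greedy by value/weight ratio, highest first.
Ratios (sorted): C 17.10, D 5.94, A 4.54, B 3.50
take C (10 @ 171); take D (32 @ 190); take 10/28 of A → 45.36. Capacity used 52/52.
Total value = 406.36

406.36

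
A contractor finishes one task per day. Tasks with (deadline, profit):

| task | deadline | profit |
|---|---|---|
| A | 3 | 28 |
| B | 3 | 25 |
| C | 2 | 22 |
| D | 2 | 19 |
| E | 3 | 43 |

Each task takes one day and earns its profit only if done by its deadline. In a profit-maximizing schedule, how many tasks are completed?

Take jobs in profit order; each goes to the latest open slot no later than its deadline.
Profit order: E=43 A=28 B=25 C=22 D=19
Assign: E→slot 3, A→slot 2, B→slot 1, C skipped, D skipped.
Slots: [1:B] [2:A] [3:E]
3 of 5 scheduled.

3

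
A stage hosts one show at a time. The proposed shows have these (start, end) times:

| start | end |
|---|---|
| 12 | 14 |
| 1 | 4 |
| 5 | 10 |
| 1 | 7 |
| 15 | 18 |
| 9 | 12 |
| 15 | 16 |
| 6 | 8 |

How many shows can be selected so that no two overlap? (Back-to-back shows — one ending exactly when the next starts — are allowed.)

Order by finish time; keep every interval that doesn't clash with the previous kept one.
Sorted by end: (1,4)  (1,7)  (6,8)  (5,10)  (9,12)  (12,14)  (15,16)  (15,18)
take (1,4); take (6,8); take (9,12); take (12,14); take (15,16).
Selected 5 shows.

5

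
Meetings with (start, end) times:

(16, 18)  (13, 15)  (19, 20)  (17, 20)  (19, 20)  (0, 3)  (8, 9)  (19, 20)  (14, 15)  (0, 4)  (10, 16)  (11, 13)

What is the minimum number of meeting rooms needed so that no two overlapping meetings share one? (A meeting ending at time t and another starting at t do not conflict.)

starts: [0, 0, 8, 10, 11, 13, 14, 16, 17, 19, 19, 19]
ends:   [3, 4, 9, 13, 15, 15, 16, 18, 20, 20, 20, 20]
s0→1 s0→2 e3→1 e4→0 s8→1 e9→0 s10→1 s11→2 e13→1 s13→2 s14→3 e15→2 e15→1 e16→0 s16→1 s17→2 e18→1 s19→2 s19→3 s19→4  — peak 4.

4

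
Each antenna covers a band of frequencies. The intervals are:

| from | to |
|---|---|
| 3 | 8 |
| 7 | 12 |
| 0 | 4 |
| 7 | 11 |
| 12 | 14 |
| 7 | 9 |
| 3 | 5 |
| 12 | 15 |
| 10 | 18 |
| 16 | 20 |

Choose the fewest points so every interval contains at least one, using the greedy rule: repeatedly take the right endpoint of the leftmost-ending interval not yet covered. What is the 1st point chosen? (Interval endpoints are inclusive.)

By right end: [0,4]  [3,5]  [3,8]  [7,9]  [7,11]  [7,12]  [12,14]  [12,15]  [10,18]  [16,20]
[0,4] uncovered → point at 4; [7,9] uncovered → point at 9; [12,14] uncovered → point at 14; [16,20] uncovered → point at 20.
Points: 4, 9, 14, 20 (4 total).

4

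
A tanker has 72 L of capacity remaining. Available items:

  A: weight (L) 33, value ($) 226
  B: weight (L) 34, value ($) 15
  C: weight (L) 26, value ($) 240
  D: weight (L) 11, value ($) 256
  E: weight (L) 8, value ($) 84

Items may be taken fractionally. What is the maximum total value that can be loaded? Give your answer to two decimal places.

764.91

Sort by value per unit weight and fill in that order.
Ratios (sorted): D 23.27, E 10.50, C 9.23, A 6.85, B 0.44
take D (11 @ 256); take E (8 @ 84); take C (26 @ 240); take 27/33 of A → 184.91. Capacity used 72/72.
Total value = 764.91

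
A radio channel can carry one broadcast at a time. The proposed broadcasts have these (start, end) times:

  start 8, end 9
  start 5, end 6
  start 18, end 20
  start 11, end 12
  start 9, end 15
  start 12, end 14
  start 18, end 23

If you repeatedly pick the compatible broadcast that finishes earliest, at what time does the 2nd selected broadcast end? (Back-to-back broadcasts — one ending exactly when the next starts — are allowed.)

Sort by end time and greedily take each interval whose start is ≥ the last chosen end.
By end time: (5,6), (8,9), (11,12), (12,14), (9,15), (18,20), (18,23).
Pick (5,6); next start ≥ 6 → (8,9); next start ≥ 9 → (11,12); next start ≥ 12 → (12,14); next start ≥ 14 → (18,20).
Selected: (5,6) (8,9) (11,12) (12,14) (18,20)

9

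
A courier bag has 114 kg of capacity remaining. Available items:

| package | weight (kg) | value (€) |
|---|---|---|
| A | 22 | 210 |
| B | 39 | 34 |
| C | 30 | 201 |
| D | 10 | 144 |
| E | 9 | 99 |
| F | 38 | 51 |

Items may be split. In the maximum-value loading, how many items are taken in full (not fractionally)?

5

Sort by value per unit weight and fill in that order.
Order: D (144/10=14.40) > E (99/9=11.00) > A (210/22=9.55) > C (201/30=6.70) > F (51/38=1.34) > B (34/39=0.87)
Fill: take D (10 @ 144) → take E (9 @ 99) → take A (22 @ 210) → take C (30 @ 201) → take F (38 @ 51) → take 5/39 of B → 4.36; 114/114 used.
5 item(s) taken whole; one partial (take 5/39 of B).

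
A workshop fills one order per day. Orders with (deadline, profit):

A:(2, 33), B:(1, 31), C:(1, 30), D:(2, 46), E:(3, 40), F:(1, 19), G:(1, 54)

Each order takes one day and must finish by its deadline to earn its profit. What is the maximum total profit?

140

Take jobs in profit order; each goes to the latest open slot no later than its deadline.
By profit: G(d1,54), D(d2,46), E(d3,40), A(d2,33), B(d1,31), C(d1,30), F(d1,19)
G→slot 1; D→slot 2; E→slot 3; A skipped; B skipped; C skipped; F skipped.
Profit = 54 + 46 + 40 = 140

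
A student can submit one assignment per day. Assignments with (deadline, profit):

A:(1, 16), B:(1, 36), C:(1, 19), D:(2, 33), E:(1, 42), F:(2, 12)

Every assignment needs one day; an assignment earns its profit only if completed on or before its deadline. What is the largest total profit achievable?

75

Take jobs in profit order; each goes to the latest open slot no later than its deadline.
Profit order: E=42 B=36 D=33 C=19 A=16 F=12
Assign: E→slot 1, B skipped, D→slot 2, C skipped, A skipped, F skipped.
Slots: [1:E] [2:D]
Profit = 42 + 33 = 75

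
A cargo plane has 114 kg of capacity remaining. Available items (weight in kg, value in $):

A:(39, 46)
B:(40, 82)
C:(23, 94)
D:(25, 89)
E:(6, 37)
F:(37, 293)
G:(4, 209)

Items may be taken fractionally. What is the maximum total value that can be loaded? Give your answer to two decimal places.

Order: G (209/4=52.25) > F (293/37=7.92) > E (37/6=6.17) > C (94/23=4.09) > D (89/25=3.56) > B (82/40=2.05) > A (46/39=1.18)
Fill: take G (4 @ 209) → take F (37 @ 293) → take E (6 @ 37) → take C (23 @ 94) → take D (25 @ 89) → take 19/40 of B → 38.95; 114/114 used.
Total value = 760.95

760.95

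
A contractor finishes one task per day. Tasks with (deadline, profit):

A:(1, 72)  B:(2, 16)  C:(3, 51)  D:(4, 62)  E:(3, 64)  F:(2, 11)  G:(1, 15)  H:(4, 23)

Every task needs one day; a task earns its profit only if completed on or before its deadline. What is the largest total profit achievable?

249

Take jobs in profit order; each goes to the latest open slot no later than its deadline.
By profit: A(d1,72), E(d3,64), D(d4,62), C(d3,51), H(d4,23), B(d2,16), G(d1,15), F(d2,11)
A→slot 1; E→slot 3; D→slot 4; C→slot 2; H skipped; B skipped; G skipped; F skipped.
Profit = 72 + 51 + 64 + 62 = 249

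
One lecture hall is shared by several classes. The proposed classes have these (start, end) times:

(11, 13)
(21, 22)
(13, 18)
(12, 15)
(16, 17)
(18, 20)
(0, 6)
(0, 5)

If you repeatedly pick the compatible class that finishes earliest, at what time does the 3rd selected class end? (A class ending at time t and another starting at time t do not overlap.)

Sorted by end: (0,5)  (0,6)  (11,13)  (12,15)  (16,17)  (13,18)  (18,20)  (21,22)
take (0,5); skip (0,6); take (11,13); take (16,17); skip (13,18); take (18,20); take (21,22).
Selected: (0,5) (11,13) (16,17) (18,20) (21,22)

17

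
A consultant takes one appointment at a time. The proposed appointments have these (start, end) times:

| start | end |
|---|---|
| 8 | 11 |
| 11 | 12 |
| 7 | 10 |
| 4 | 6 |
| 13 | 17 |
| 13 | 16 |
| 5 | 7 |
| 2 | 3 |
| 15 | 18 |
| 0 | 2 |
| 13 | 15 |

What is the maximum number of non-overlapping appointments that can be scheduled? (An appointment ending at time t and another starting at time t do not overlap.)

7

Sort by end time and greedily take each interval whose start is ≥ the last chosen end.
Sorted by end: (0,2)  (2,3)  (4,6)  (5,7)  (7,10)  (8,11)  (11,12)  (13,15)  (13,16)  (13,17)  (15,18)
take (0,2); take (2,3); take (4,6); take (7,10); take (11,12); take (13,15); take (15,18).
Selected 7 appointments.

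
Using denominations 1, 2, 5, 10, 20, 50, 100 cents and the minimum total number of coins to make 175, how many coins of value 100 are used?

175 − 1×100→75 − 1×50→25 − 1×20→5 − 1×5→0
Count of 100: 1

1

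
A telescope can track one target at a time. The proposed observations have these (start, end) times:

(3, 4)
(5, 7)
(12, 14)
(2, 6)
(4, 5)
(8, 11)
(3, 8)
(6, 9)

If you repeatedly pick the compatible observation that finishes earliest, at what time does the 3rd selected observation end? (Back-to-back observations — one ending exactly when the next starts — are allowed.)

7

Sort by end time and greedily take each interval whose start is ≥ the last chosen end.
Sorted by end: (3,4)  (4,5)  (2,6)  (5,7)  (3,8)  (6,9)  (8,11)  (12,14)
take (3,4); take (4,5); skip (2,6); take (5,7); skip (3,8); take (8,11); take (12,14).
Selected: (3,4) (4,5) (5,7) (8,11) (12,14)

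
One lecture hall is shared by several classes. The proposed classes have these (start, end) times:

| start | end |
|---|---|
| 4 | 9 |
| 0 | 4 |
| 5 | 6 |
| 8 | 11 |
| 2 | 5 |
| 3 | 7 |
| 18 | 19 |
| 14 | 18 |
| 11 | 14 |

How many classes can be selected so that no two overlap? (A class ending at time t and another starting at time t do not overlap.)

By end time: (0,4), (2,5), (5,6), (3,7), (4,9), (8,11), (11,14), (14,18), (18,19).
Pick (0,4); next start ≥ 4 → (5,6); next start ≥ 6 → (8,11); next start ≥ 11 → (11,14); next start ≥ 14 → (14,18); next start ≥ 18 → (18,19).
Selected 6 classes.

6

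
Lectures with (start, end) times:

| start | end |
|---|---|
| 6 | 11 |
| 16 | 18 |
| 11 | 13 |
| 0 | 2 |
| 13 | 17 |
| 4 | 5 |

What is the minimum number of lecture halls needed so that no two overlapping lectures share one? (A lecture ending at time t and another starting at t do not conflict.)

2

Count concurrent intervals with a sweep; the peak is the room count.
starts: [0, 4, 6, 11, 13, 16]
ends:   [2, 5, 11, 13, 17, 18]
s0→1 e2→0 s4→1 e5→0 s6→1 e11→0 s11→1 e13→0 s13→1 s16→2  — peak 2.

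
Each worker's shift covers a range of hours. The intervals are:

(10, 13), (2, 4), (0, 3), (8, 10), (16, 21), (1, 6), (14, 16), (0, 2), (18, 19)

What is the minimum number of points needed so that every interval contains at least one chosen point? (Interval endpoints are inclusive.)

Sort by right endpoint; whenever an interval is uncovered, place a point at its right end.
By right end: [0,2]  [0,3]  [2,4]  [1,6]  [8,10]  [10,13]  [14,16]  [18,19]  [16,21]
[0,2] uncovered → point at 2; [8,10] uncovered → point at 10; [14,16] uncovered → point at 16; [18,19] uncovered → point at 19.
Points: 2, 10, 16, 19 (4 total).

4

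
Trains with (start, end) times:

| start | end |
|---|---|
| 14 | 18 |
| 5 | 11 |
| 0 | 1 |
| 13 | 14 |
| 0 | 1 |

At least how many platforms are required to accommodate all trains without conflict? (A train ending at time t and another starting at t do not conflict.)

The answer is the maximum number of intervals overlapping at any instant.
Events (time:±→running): 0:+→1 0:+→2 … peak 2.

2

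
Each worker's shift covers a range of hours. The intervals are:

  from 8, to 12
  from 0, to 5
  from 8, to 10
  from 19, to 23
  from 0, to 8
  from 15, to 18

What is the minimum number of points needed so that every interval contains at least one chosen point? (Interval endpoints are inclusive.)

4

By right end: [0,5]  [0,8]  [8,10]  [8,12]  [15,18]  [19,23]
[0,5] uncovered → point at 5; [8,10] uncovered → point at 10; [15,18] uncovered → point at 18; [19,23] uncovered → point at 23.
Points: 5, 10, 18, 23 (4 total).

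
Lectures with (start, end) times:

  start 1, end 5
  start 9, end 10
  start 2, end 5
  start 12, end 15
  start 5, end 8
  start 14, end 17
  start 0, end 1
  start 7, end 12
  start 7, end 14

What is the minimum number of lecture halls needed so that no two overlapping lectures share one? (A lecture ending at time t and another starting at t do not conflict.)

3

starts: [0, 1, 2, 5, 7, 7, 9, 12, 14]
ends:   [1, 5, 5, 8, 10, 12, 14, 15, 17]
s0→1 e1→0 s1→1 s2→2 e5→1 e5→0 s5→1 s7→2 s7→3  — peak 3.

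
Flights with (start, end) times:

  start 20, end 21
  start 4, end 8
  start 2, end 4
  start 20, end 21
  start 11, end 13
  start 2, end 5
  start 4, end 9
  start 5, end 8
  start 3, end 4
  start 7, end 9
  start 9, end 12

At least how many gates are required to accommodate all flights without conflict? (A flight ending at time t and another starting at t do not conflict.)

4

Count concurrent intervals with a sweep; the peak is the room count.
Events (time:±→running): 2:+→1 2:+→2 3:+→3 4:-→2 4:-→1 4:+→2 4:+→3 5:-→2 5:+→3 7:+→4 … peak 4.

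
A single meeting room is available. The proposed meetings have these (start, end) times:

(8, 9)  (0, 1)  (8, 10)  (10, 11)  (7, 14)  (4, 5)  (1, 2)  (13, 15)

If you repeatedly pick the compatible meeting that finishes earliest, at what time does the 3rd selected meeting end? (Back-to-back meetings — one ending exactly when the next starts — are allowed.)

By end time: (0,1), (1,2), (4,5), (8,9), (8,10), (10,11), (7,14), (13,15).
Pick (0,1); next start ≥ 1 → (1,2); next start ≥ 2 → (4,5); next start ≥ 5 → (8,9); next start ≥ 9 → (10,11); next start ≥ 11 → (13,15).
Selected: (0,1) (1,2) (4,5) (8,9) (10,11) (13,15)

5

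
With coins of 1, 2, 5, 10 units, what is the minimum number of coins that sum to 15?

2

Use the largest denomination that fits, subtract, and repeat.
15 − 1×10→5 − 1×5→0
Total coins = 1 + 1 = 2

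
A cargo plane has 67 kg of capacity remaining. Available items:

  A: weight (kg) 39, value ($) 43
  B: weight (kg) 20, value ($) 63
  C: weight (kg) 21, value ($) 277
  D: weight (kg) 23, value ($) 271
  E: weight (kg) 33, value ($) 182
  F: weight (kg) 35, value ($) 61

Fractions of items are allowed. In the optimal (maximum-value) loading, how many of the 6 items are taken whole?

2

Greedy by value/weight ratio, highest first.
Order: C (277/21=13.19) > D (271/23=11.78) > E (182/33=5.52) > B (63/20=3.15) > F (61/35=1.74) > A (43/39=1.10)
Fill: take C (21 @ 277) → take D (23 @ 271) → take 23/33 of E → 126.85; 67/67 used.
2 item(s) taken whole; one partial (take 23/33 of E).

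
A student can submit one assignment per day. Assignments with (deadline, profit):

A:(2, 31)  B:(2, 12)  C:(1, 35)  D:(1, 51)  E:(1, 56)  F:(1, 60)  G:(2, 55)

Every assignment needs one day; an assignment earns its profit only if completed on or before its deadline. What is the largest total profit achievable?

115

Sort by profit descending; place each in the latest free slot ≤ its deadline.
By profit: F(d1,60), E(d1,56), G(d2,55), D(d1,51), C(d1,35), A(d2,31), B(d2,12)
F→slot 1; E skipped; G→slot 2; D skipped; C skipped; A skipped; B skipped.
Profit = 60 + 55 = 115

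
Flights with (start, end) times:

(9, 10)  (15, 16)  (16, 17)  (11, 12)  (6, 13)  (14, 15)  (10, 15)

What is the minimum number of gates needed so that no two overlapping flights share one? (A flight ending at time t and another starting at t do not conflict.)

3

Count concurrent intervals with a sweep; the peak is the room count.
starts: [6, 9, 10, 11, 14, 15, 16]
ends:   [10, 12, 13, 15, 15, 16, 17]
s6→1 s9→2 e10→1 s10→2 s11→3  — peak 3.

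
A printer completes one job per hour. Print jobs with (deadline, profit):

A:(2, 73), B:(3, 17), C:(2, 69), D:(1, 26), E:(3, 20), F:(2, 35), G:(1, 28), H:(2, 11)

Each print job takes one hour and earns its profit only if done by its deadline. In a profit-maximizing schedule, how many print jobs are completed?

By profit: A(d2,73), C(d2,69), F(d2,35), G(d1,28), D(d1,26), E(d3,20), B(d3,17), H(d2,11)
A→slot 2; C→slot 1; F skipped; G skipped; D skipped; E→slot 3; B skipped; H skipped.
3 of 8 scheduled.

3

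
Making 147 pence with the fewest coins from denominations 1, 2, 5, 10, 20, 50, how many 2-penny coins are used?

Greedy: take as many of the largest coin as possible, then repeat with the remainder.
147 − 2×50→47 − 2×20→7 − 1×5→2 − 1×2→0
Count of 2: 1

1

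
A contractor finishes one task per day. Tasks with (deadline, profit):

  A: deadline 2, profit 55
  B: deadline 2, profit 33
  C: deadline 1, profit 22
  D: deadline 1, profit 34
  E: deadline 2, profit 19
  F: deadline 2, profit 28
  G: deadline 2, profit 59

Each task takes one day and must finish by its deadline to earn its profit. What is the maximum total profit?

114

Sort by profit descending; place each in the latest free slot ≤ its deadline.
By profit: G(d2,59), A(d2,55), D(d1,34), B(d2,33), F(d2,28), C(d1,22), E(d2,19)
G→slot 2; A→slot 1; D skipped; B skipped; F skipped; C skipped; E skipped.
Profit = 55 + 59 = 114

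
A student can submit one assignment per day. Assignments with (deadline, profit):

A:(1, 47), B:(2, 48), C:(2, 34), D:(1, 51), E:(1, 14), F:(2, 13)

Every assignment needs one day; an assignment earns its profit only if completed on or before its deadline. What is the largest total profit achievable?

99

Sort by profit descending; place each in the latest free slot ≤ its deadline.
Profit order: D=51 B=48 A=47 C=34 E=14 F=13
Assign: D→slot 1, B→slot 2, A skipped, C skipped, E skipped, F skipped.
Slots: [1:D] [2:B]
Profit = 51 + 48 = 99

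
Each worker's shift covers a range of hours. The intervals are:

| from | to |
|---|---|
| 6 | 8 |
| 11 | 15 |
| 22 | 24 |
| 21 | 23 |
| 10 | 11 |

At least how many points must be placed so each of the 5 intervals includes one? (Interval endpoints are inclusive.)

3

Sort by right endpoint; whenever an interval is uncovered, place a point at its right end.
By right end: [6,8]  [10,11]  [11,15]  [21,23]  [22,24]
[6,8] uncovered → point at 8; [10,11] uncovered → point at 11; [21,23] uncovered → point at 23.
Points: 8, 11, 23 (3 total).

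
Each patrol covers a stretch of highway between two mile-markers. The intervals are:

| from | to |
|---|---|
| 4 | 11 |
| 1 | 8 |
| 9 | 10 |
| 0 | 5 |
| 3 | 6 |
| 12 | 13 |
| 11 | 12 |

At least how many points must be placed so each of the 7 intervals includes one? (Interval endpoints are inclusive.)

Process intervals by earliest right end; each time one isn't hit yet, stab at its right endpoint.
By right end: [0,5]  [3,6]  [1,8]  [9,10]  [4,11]  [11,12]  [12,13]
[0,5] uncovered → point at 5; [9,10] uncovered → point at 10; [11,12] uncovered → point at 12.
Points: 5, 10, 12 (3 total).

3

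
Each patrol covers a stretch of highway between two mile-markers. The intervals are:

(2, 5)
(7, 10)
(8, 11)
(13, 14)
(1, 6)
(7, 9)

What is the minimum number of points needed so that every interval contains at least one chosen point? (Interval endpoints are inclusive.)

Sorted: [2,5] [1,6] [7,9] [7,10] [8,11] [13,14]
{[2,5],[1,6]} hit by 5; {[7,9],[7,10],[8,11]} hit by 9; {[13,14]} hit by 14.
Points: 5, 9, 14 (3 total).

3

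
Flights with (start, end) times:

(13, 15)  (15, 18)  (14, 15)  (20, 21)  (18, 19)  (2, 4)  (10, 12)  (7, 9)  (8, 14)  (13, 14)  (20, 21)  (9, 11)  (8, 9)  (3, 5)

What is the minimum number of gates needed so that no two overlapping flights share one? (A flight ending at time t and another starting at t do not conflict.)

Events (time:±→running): 2:+→1 3:+→2 4:-→1 5:-→0 7:+→1 8:+→2 8:+→3 … peak 3.

3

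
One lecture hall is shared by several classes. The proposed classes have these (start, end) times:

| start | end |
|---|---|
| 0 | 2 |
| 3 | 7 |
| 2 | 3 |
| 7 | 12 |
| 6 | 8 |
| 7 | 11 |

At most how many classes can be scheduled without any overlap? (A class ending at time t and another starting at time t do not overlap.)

By end time: (0,2), (2,3), (3,7), (6,8), (7,11), (7,12).
Pick (0,2); next start ≥ 2 → (2,3); next start ≥ 3 → (3,7); next start ≥ 7 → (7,11).
Selected 4 classes.

4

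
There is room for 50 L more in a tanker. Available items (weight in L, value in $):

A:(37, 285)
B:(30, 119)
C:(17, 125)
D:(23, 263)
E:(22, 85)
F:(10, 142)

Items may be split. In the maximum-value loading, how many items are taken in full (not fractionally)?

Sort by value per unit weight and fill in that order.
Ratios (sorted): F 14.20, D 11.43, A 7.70, C 7.35, B 3.97, E 3.86
take F (10 @ 142); take D (23 @ 263); take 17/37 of A → 130.95. Capacity used 50/50.
2 item(s) taken whole; one partial (take 17/37 of A).

2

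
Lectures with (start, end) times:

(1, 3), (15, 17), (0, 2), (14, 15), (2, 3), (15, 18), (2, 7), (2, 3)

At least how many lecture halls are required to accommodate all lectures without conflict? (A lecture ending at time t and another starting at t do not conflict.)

4

starts: [0, 1, 2, 2, 2, 14, 15, 15]
ends:   [2, 3, 3, 3, 7, 15, 17, 18]
s0→1 s1→2 e2→1 s2→2 s2→3 s2→4  — peak 4.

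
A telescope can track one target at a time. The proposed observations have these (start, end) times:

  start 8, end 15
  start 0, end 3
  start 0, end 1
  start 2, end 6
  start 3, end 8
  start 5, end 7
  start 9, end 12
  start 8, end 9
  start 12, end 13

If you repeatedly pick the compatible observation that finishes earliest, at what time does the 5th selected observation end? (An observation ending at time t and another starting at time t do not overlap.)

13

Order by finish time; keep every interval that doesn't clash with the previous kept one.
By end time: (0,1), (0,3), (2,6), (5,7), (3,8), (8,9), (9,12), (12,13), (8,15).
Pick (0,1); next start ≥ 1 → (2,6); next start ≥ 6 → (8,9); next start ≥ 9 → (9,12); next start ≥ 12 → (12,13).
Selected: (0,1) (2,6) (8,9) (9,12) (12,13)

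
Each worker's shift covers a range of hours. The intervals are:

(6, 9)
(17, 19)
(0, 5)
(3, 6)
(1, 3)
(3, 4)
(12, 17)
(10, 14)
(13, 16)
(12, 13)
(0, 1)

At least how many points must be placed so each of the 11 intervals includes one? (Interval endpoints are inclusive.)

5

Sort by right endpoint; whenever an interval is uncovered, place a point at its right end.
By right end: [0,1]  [1,3]  [3,4]  [0,5]  [3,6]  [6,9]  [12,13]  [10,14]  [13,16]  [12,17]  [17,19]
[0,1] uncovered → point at 1; [3,4] uncovered → point at 4; [6,9] uncovered → point at 9; [12,13] uncovered → point at 13; [17,19] uncovered → point at 19.
Points: 1, 4, 9, 13, 19 (5 total).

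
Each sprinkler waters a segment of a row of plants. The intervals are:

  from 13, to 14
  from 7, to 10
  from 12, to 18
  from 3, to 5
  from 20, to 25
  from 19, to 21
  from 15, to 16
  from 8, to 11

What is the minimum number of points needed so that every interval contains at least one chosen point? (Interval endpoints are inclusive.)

5

Process intervals by earliest right end; each time one isn't hit yet, stab at its right endpoint.
By right end: [3,5]  [7,10]  [8,11]  [13,14]  [15,16]  [12,18]  [19,21]  [20,25]
[3,5] uncovered → point at 5; [7,10] uncovered → point at 10; [13,14] uncovered → point at 14; [15,16] uncovered → point at 16; [19,21] uncovered → point at 21.
Points: 5, 10, 14, 16, 21 (5 total).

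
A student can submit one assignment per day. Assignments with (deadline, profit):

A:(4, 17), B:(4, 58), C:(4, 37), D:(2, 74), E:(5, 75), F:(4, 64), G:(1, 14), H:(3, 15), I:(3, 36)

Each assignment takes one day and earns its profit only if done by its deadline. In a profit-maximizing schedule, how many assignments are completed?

5

Take jobs in profit order; each goes to the latest open slot no later than its deadline.
Profit order: E=75 D=74 F=64 B=58 C=37 I=36 A=17 H=15 G=14
Assign: E→slot 5, D→slot 2, F→slot 4, B→slot 3, C→slot 1, I skipped, A skipped, H skipped, G skipped.
Slots: [1:C] [2:D] [3:B] [4:F] [5:E]
5 of 9 scheduled.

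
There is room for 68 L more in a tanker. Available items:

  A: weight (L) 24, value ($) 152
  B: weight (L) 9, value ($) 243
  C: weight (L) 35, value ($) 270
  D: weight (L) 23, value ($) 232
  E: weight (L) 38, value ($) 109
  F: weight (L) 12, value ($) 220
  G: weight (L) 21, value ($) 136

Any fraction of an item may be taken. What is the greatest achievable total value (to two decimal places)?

880.14

Sort by value per unit weight and fill in that order.
Ratios (sorted): B 27.00, F 18.33, D 10.09, C 7.71, G 6.48, A 6.33, E 2.87
take B (9 @ 243); take F (12 @ 220); take D (23 @ 232); take 24/35 of C → 185.14. Capacity used 68/68.
Total value = 880.14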